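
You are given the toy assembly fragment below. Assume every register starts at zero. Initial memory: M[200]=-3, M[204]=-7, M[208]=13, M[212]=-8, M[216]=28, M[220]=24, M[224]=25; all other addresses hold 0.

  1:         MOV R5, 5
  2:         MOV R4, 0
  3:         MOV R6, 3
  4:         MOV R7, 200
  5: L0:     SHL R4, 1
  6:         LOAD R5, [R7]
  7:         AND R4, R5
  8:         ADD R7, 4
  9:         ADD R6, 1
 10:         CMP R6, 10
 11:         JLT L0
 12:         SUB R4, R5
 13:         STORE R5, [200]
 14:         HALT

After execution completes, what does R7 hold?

after MOV R5, 5: R5=5
after MOV R4, 0: R4=0
after MOV R6, 3: R6=3
after MOV R7, 200: R7=200
after SHL R4, 1: R4=0<<1=0
after LOAD R5, [R7]: R5=M[200]=-3
after AND R4, R5: R4=0&(-3)=0
after ADD R7, 4: R7=200+4=204
after ADD R6, 1: R6=3+1=4
CMP R6, 10  (cmp 4,10)
JLT L0: taken
after SHL R4, 1: R4=0<<1=0
after LOAD R5, [R7]: R5=M[204]=-7
after AND R4, R5: R4=0&(-7)=0
after ADD R7, 4: R7=204+4=208
after ADD R6, 1: R6=4+1=5
CMP R6, 10  (cmp 5,10)
JLT L0: taken
after SHL R4, 1: R4=0<<1=0
after LOAD R5, [R7]: R5=M[208]=13
after AND R4, R5: R4=0&13=0
after ADD R7, 4: R7=208+4=212
after ADD R6, 1: R6=5+1=6
CMP R6, 10  (cmp 6,10)
JLT L0: taken
after SHL R4, 1: R4=0<<1=0
after LOAD R5, [R7]: R5=M[212]=-8
after AND R4, R5: R4=0&(-8)=0
after ADD R7, 4: R7=212+4=216
after ADD R6, 1: R6=6+1=7
CMP R6, 10  (cmp 7,10)
JLT L0: taken
after SHL R4, 1: R4=0<<1=0
after LOAD R5, [R7]: R5=M[216]=28
after AND R4, R5: R4=0&28=0
after ADD R7, 4: R7=216+4=220
after ADD R6, 1: R6=7+1=8
CMP R6, 10  (cmp 8,10)
JLT L0: taken
after SHL R4, 1: R4=0<<1=0
after LOAD R5, [R7]: R5=M[220]=24
after AND R4, R5: R4=0&24=0
after ADD R7, 4: R7=220+4=224
after ADD R6, 1: R6=8+1=9
CMP R6, 10  (cmp 9,10)
JLT L0: taken
after SHL R4, 1: R4=0<<1=0
after LOAD R5, [R7]: R5=M[224]=25
after AND R4, R5: R4=0&25=0
after ADD R7, 4: R7=224+4=228
after ADD R6, 1: R6=9+1=10
CMP R6, 10  (cmp 10,10)
JLT L0: not taken
after SUB R4, R5: R4=0-25=-25
STORE R5, [200] → M[200]=25
halt.

228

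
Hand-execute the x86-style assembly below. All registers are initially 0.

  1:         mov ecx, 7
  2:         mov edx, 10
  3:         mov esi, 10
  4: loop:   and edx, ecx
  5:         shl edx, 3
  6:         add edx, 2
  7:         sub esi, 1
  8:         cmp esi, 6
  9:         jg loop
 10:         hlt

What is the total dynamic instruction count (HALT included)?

ecx=7
edx=10
esi=10
edx=10&7=2
edx=2<<3=16
edx=16+2=18
esi=10-1=9
cmp esi, 6  (cmp 9,6)
jg loop: taken
edx=18&7=2
edx=2<<3=16
edx=16+2=18
esi=9-1=8
cmp esi, 6  (cmp 8,6)
jg loop: taken
edx=18&7=2
edx=2<<3=16
edx=16+2=18
esi=8-1=7
cmp esi, 6  (cmp 7,6)
jg loop: taken
edx=18&7=2
edx=2<<3=16
edx=16+2=18
esi=7-1=6
cmp esi, 6  (cmp 6,6)
jg loop: not taken
halt.
Total executed instructions: 28.

28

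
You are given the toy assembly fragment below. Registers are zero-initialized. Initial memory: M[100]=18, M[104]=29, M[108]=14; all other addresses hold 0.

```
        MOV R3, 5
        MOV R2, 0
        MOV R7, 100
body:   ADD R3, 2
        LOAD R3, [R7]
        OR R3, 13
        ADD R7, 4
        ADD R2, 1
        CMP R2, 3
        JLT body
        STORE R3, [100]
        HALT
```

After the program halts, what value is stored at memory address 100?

15

after MOV R3, 5: R3=5
after MOV R2, 0: R2=0
after MOV R7, 100: R7=100
after ADD R3, 2: R3=5+2=7
after LOAD R3, [R7]: R3=M[100]=18
after OR R3, 13: R3=18|13=31
after ADD R7, 4: R7=100+4=104
after ADD R2, 1: R2=0+1=1
CMP R2, 3  (cmp 1,3)
JLT body: taken
after ADD R3, 2: R3=31+2=33
after LOAD R3, [R7]: R3=M[104]=29
after OR R3, 13: R3=29|13=29
after ADD R7, 4: R7=104+4=108
after ADD R2, 1: R2=1+1=2
CMP R2, 3  (cmp 2,3)
JLT body: taken
after ADD R3, 2: R3=29+2=31
after LOAD R3, [R7]: R3=M[108]=14
after OR R3, 13: R3=14|13=15
after ADD R7, 4: R7=108+4=112
after ADD R2, 1: R2=2+1=3
CMP R2, 3  (cmp 3,3)
JLT body: not taken
STORE R3, [100] → M[100]=15
halt.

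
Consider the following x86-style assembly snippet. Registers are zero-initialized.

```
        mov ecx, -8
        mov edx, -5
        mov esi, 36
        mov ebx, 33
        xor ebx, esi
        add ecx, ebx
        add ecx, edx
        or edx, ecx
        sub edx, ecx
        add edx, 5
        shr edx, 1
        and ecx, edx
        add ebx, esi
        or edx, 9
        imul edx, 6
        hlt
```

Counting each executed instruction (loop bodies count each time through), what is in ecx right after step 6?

ecx=-8
edx=-5
esi=36
ebx=33
ebx=33^36=5
ecx=(-8)+5=-3
After step 6: ecx = -3.

-3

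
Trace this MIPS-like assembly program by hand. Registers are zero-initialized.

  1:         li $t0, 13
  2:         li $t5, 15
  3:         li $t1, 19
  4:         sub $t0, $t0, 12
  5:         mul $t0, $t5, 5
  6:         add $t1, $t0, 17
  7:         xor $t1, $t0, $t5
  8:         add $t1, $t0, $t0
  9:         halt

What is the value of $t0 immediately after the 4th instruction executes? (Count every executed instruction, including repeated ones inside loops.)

1

$t0=13
$t5=15
$t1=19
$t0=13-12=1
After step 4: $t0 = 1.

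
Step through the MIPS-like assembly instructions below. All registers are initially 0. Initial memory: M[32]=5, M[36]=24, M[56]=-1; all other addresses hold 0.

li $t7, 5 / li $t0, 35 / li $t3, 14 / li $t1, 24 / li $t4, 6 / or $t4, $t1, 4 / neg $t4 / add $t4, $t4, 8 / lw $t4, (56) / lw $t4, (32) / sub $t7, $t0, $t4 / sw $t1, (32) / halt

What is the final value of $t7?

li $t7, 5 → $t7=5
li $t0, 35 → $t0=35
li $t3, 14 → $t3=14
li $t1, 24 → $t1=24
li $t4, 6 → $t4=6
or $t4, $t1, 4 → $t4=24|4=28
neg $t4 → $t4=-(28)=-28
add $t4, $t4, 8 → $t4=(-28)+8=-20
lw $t4, (56) → $t4=M[56]=-1
lw $t4, (32) → $t4=M[32]=5
sub $t7, $t0, $t4 → $t7=35-5=30
sw $t1, (32) → M[32]=24
halt.

30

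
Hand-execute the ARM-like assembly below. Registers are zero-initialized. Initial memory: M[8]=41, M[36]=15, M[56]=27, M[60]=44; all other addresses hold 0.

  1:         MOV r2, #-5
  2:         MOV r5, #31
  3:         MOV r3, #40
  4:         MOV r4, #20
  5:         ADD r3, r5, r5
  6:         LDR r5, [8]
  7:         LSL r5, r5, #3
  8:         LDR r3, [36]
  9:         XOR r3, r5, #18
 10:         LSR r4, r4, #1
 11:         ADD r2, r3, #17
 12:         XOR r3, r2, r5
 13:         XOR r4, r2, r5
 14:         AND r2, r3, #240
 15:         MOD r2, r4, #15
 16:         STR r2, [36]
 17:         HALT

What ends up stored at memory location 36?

5

MOV r2, #-5 → r2=-5
MOV r5, #31 → r5=31
MOV r3, #40 → r3=40
MOV r4, #20 → r4=20
ADD r3, r5, r5 → r3=31+31=62
LDR r5, [8] → r5=M[8]=41
LSL r5, r5, #3 → r5=41<<3=328
LDR r3, [36] → r3=M[36]=15
XOR r3, r5, #18 → r3=328^18=346
LSR r4, r4, #1 → r4=20>>1=10
ADD r2, r3, #17 → r2=346+17=363
XOR r3, r2, r5 → r3=363^328=35
XOR r4, r2, r5 → r4=363^328=35
AND r2, r3, #240 → r2=35&240=32
MOD r2, r4, #15 → r2=35%15=5
STR r2, [36] → M[36]=5
halt.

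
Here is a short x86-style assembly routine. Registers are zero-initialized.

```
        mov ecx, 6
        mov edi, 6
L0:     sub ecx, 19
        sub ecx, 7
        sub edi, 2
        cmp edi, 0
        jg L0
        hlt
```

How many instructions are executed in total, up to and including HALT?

mov ecx, 6 → ecx=6
mov edi, 6 → edi=6
sub ecx, 19 → ecx=6-19=-13
sub ecx, 7 → ecx=(-13)-7=-20
sub edi, 2 → edi=6-2=4
cmp edi, 0  (cmp 4,0)
jg L0: taken
sub ecx, 19 → ecx=(-20)-19=-39
sub ecx, 7 → ecx=(-39)-7=-46
sub edi, 2 → edi=4-2=2
cmp edi, 0  (cmp 2,0)
jg L0: taken
sub ecx, 19 → ecx=(-46)-19=-65
sub ecx, 7 → ecx=(-65)-7=-72
sub edi, 2 → edi=2-2=0
cmp edi, 0  (cmp 0,0)
jg L0: not taken
halt.
Total executed instructions: 18.

18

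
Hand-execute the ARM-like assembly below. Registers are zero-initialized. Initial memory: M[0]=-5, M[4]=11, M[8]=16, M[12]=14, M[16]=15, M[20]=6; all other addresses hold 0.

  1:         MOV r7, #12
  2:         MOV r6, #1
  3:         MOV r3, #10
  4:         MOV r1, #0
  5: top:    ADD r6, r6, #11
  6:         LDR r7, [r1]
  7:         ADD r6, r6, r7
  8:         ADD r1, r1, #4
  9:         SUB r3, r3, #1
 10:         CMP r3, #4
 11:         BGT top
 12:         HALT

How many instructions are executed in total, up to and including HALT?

r7=12
r6=1
r3=10
r1=0
r6=1+11=12
r7=M[0]=-5
r6=12+(-5)=7
r1=0+4=4
r3=10-1=9
CMP r3, #4  (cmp 9,4)
BGT top: taken
r6=7+11=18
r7=M[4]=11
r6=18+11=29
r1=4+4=8
r3=9-1=8
CMP r3, #4  (cmp 8,4)
BGT top: taken
r6=29+11=40
r7=M[8]=16
r6=40+16=56
r1=8+4=12
r3=8-1=7
CMP r3, #4  (cmp 7,4)
BGT top: taken
r6=56+11=67
r7=M[12]=14
r6=67+14=81
r1=12+4=16
r3=7-1=6
CMP r3, #4  (cmp 6,4)
BGT top: taken
r6=81+11=92
r7=M[16]=15
r6=92+15=107
r1=16+4=20
r3=6-1=5
CMP r3, #4  (cmp 5,4)
BGT top: taken
r6=107+11=118
r7=M[20]=6
r6=118+6=124
r1=20+4=24
r3=5-1=4
CMP r3, #4  (cmp 4,4)
BGT top: not taken
halt.
Total executed instructions: 47.

47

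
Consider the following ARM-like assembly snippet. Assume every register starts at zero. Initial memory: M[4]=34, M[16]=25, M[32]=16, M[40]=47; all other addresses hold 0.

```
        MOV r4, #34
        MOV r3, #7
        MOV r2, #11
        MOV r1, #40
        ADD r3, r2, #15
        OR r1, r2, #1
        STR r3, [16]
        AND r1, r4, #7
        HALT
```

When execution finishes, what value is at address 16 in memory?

MOV r4, #34 → r4=34
MOV r3, #7 → r3=7
MOV r2, #11 → r2=11
MOV r1, #40 → r1=40
ADD r3, r2, #15 → r3=11+15=26
OR r1, r2, #1 → r1=11|1=11
STR r3, [16] → M[16]=26
AND r1, r4, #7 → r1=34&7=2
halt.

26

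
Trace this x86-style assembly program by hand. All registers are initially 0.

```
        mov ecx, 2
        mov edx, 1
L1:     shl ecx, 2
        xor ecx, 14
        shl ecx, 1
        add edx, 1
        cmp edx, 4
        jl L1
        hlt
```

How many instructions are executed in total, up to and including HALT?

21

mov ecx, 2 → ecx=2
mov edx, 1 → edx=1
shl ecx, 2 → ecx=2<<2=8
xor ecx, 14 → ecx=8^14=6
shl ecx, 1 → ecx=6<<1=12
add edx, 1 → edx=1+1=2
cmp edx, 4  (cmp 2,4)
jl L1: taken
shl ecx, 2 → ecx=12<<2=48
xor ecx, 14 → ecx=48^14=62
shl ecx, 1 → ecx=62<<1=124
add edx, 1 → edx=2+1=3
cmp edx, 4  (cmp 3,4)
jl L1: taken
shl ecx, 2 → ecx=124<<2=496
xor ecx, 14 → ecx=496^14=510
shl ecx, 1 → ecx=510<<1=1020
add edx, 1 → edx=3+1=4
cmp edx, 4  (cmp 4,4)
jl L1: not taken
halt.
Total executed instructions: 21.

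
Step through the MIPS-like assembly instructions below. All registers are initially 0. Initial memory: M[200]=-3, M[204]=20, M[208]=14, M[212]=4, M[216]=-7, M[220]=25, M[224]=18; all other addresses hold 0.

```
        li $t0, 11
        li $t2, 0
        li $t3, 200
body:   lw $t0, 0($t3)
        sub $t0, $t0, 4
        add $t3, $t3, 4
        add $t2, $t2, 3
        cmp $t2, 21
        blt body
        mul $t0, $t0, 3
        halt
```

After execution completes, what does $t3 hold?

228

li $t0, 11 → $t0=11
li $t2, 0 → $t2=0
li $t3, 200 → $t3=200
lw $t0, 0($t3) → $t0=M[200]=-3
sub $t0, $t0, 4 → $t0=(-3)-4=-7
add $t3, $t3, 4 → $t3=200+4=204
add $t2, $t2, 3 → $t2=0+3=3
cmp $t2, 21  (cmp 3,21)
blt body: taken
lw $t0, 0($t3) → $t0=M[204]=20
sub $t0, $t0, 4 → $t0=20-4=16
add $t3, $t3, 4 → $t3=204+4=208
add $t2, $t2, 3 → $t2=3+3=6
cmp $t2, 21  (cmp 6,21)
blt body: taken
lw $t0, 0($t3) → $t0=M[208]=14
sub $t0, $t0, 4 → $t0=14-4=10
add $t3, $t3, 4 → $t3=208+4=212
add $t2, $t2, 3 → $t2=6+3=9
cmp $t2, 21  (cmp 9,21)
blt body: taken
lw $t0, 0($t3) → $t0=M[212]=4
sub $t0, $t0, 4 → $t0=4-4=0
add $t3, $t3, 4 → $t3=212+4=216
add $t2, $t2, 3 → $t2=9+3=12
cmp $t2, 21  (cmp 12,21)
blt body: taken
lw $t0, 0($t3) → $t0=M[216]=-7
sub $t0, $t0, 4 → $t0=(-7)-4=-11
add $t3, $t3, 4 → $t3=216+4=220
add $t2, $t2, 3 → $t2=12+3=15
cmp $t2, 21  (cmp 15,21)
blt body: taken
lw $t0, 0($t3) → $t0=M[220]=25
sub $t0, $t0, 4 → $t0=25-4=21
add $t3, $t3, 4 → $t3=220+4=224
add $t2, $t2, 3 → $t2=15+3=18
cmp $t2, 21  (cmp 18,21)
blt body: taken
lw $t0, 0($t3) → $t0=M[224]=18
sub $t0, $t0, 4 → $t0=18-4=14
add $t3, $t3, 4 → $t3=224+4=228
add $t2, $t2, 3 → $t2=18+3=21
cmp $t2, 21  (cmp 21,21)
blt body: not taken
mul $t0, $t0, 3 → $t0=14*3=42
halt.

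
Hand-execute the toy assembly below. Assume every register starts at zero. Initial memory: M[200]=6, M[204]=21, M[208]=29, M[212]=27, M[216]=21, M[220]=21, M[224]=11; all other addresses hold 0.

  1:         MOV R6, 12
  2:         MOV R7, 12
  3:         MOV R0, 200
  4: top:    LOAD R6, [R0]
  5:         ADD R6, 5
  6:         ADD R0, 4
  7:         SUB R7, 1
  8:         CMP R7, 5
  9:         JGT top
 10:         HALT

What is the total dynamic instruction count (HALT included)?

46

R6=12
R7=12
R0=200
R6=M[200]=6
R6=6+5=11
R0=200+4=204
R7=12-1=11
CMP R7, 5  (cmp 11,5)
JGT top: taken
R6=M[204]=21
R6=21+5=26
R0=204+4=208
R7=11-1=10
CMP R7, 5  (cmp 10,5)
JGT top: taken
R6=M[208]=29
R6=29+5=34
R0=208+4=212
R7=10-1=9
CMP R7, 5  (cmp 9,5)
JGT top: taken
R6=M[212]=27
R6=27+5=32
R0=212+4=216
R7=9-1=8
CMP R7, 5  (cmp 8,5)
JGT top: taken
R6=M[216]=21
R6=21+5=26
R0=216+4=220
R7=8-1=7
CMP R7, 5  (cmp 7,5)
JGT top: taken
R6=M[220]=21
R6=21+5=26
R0=220+4=224
R7=7-1=6
CMP R7, 5  (cmp 6,5)
JGT top: taken
R6=M[224]=11
R6=11+5=16
R0=224+4=228
R7=6-1=5
CMP R7, 5  (cmp 5,5)
JGT top: not taken
halt.
Total executed instructions: 46.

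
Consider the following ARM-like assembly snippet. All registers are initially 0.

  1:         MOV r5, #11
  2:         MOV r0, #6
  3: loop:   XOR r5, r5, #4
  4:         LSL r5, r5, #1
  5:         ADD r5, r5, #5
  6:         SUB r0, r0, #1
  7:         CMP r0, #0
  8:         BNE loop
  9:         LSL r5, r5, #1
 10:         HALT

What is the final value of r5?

r5=11
r0=6
r5=11^4=15
r5=15<<1=30
r5=30+5=35
r0=6-1=5
CMP r0, #0  (cmp 5,0)
BNE loop: taken
r5=35^4=39
r5=39<<1=78
r5=78+5=83
r0=5-1=4
CMP r0, #0  (cmp 4,0)
BNE loop: taken
r5=83^4=87
r5=87<<1=174
r5=174+5=179
r0=4-1=3
CMP r0, #0  (cmp 3,0)
BNE loop: taken
r5=179^4=183
r5=183<<1=366
r5=366+5=371
r0=3-1=2
CMP r0, #0  (cmp 2,0)
BNE loop: taken
r5=371^4=375
r5=375<<1=750
r5=750+5=755
r0=2-1=1
CMP r0, #0  (cmp 1,0)
BNE loop: taken
r5=755^4=759
r5=759<<1=1518
r5=1518+5=1523
r0=1-1=0
CMP r0, #0  (cmp 0,0)
BNE loop: not taken
r5=1523<<1=3046
halt.

3046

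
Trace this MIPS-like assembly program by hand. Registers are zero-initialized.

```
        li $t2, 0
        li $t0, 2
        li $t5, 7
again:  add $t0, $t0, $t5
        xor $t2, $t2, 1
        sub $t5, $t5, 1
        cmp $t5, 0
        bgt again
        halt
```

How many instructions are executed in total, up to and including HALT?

$t2=0
$t0=2
$t5=7
$t0=2+7=9
$t2=0^1=1
$t5=7-1=6
cmp $t5, 0  (cmp 6,0)
bgt again: taken
$t0=9+6=15
$t2=1^1=0
$t5=6-1=5
cmp $t5, 0  (cmp 5,0)
bgt again: taken
$t0=15+5=20
$t2=0^1=1
$t5=5-1=4
cmp $t5, 0  (cmp 4,0)
bgt again: taken
$t0=20+4=24
$t2=1^1=0
$t5=4-1=3
cmp $t5, 0  (cmp 3,0)
bgt again: taken
$t0=24+3=27
$t2=0^1=1
$t5=3-1=2
cmp $t5, 0  (cmp 2,0)
bgt again: taken
$t0=27+2=29
$t2=1^1=0
$t5=2-1=1
cmp $t5, 0  (cmp 1,0)
bgt again: taken
$t0=29+1=30
$t2=0^1=1
$t5=1-1=0
cmp $t5, 0  (cmp 0,0)
bgt again: not taken
halt.
Total executed instructions: 39.

39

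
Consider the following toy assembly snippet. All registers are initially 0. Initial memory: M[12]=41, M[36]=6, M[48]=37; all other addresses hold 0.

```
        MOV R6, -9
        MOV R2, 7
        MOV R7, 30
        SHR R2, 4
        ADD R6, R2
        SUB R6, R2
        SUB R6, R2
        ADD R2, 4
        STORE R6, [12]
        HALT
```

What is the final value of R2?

R6=-9
R2=7
R7=30
R2=7>>4=0
R6=(-9)+0=-9
R6=(-9)-0=-9
R6=(-9)-0=-9
R2=0+4=4
STORE R6, [12] → M[12]=-9
halt.

4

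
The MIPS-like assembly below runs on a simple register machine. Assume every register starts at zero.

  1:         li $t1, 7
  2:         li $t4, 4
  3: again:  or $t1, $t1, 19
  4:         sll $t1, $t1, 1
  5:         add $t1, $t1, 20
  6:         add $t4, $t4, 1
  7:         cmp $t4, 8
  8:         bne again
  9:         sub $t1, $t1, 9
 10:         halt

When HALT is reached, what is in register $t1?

833

$t1=7
$t4=4
$t1=7|19=23
$t1=23<<1=46
$t1=46+20=66
$t4=4+1=5
cmp $t4, 8  (cmp 5,8)
bne again: taken
$t1=66|19=83
$t1=83<<1=166
$t1=166+20=186
$t4=5+1=6
cmp $t4, 8  (cmp 6,8)
bne again: taken
$t1=186|19=187
$t1=187<<1=374
$t1=374+20=394
$t4=6+1=7
cmp $t4, 8  (cmp 7,8)
bne again: taken
$t1=394|19=411
$t1=411<<1=822
$t1=822+20=842
$t4=7+1=8
cmp $t4, 8  (cmp 8,8)
bne again: not taken
$t1=842-9=833
halt.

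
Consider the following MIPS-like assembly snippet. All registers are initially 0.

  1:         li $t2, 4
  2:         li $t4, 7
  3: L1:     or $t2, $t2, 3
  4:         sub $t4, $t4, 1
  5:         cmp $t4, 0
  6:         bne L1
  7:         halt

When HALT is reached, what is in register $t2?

li $t2, 4 → $t2=4
li $t4, 7 → $t4=7
or $t2, $t2, 3 → $t2=4|3=7
sub $t4, $t4, 1 → $t4=7-1=6
cmp $t4, 0  (cmp 6,0)
bne L1: taken
or $t2, $t2, 3 → $t2=7|3=7
sub $t4, $t4, 1 → $t4=6-1=5
cmp $t4, 0  (cmp 5,0)
bne L1: taken
or $t2, $t2, 3 → $t2=7|3=7
sub $t4, $t4, 1 → $t4=5-1=4
cmp $t4, 0  (cmp 4,0)
bne L1: taken
or $t2, $t2, 3 → $t2=7|3=7
sub $t4, $t4, 1 → $t4=4-1=3
cmp $t4, 0  (cmp 3,0)
bne L1: taken
or $t2, $t2, 3 → $t2=7|3=7
sub $t4, $t4, 1 → $t4=3-1=2
cmp $t4, 0  (cmp 2,0)
bne L1: taken
or $t2, $t2, 3 → $t2=7|3=7
sub $t4, $t4, 1 → $t4=2-1=1
cmp $t4, 0  (cmp 1,0)
bne L1: taken
or $t2, $t2, 3 → $t2=7|3=7
sub $t4, $t4, 1 → $t4=1-1=0
cmp $t4, 0  (cmp 0,0)
bne L1: not taken
halt.

7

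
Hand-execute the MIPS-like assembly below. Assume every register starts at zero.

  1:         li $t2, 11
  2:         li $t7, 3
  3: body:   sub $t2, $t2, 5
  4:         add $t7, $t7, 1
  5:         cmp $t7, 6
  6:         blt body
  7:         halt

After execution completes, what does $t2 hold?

-4

li $t2, 11 → $t2=11
li $t7, 3 → $t7=3
sub $t2, $t2, 5 → $t2=11-5=6
add $t7, $t7, 1 → $t7=3+1=4
cmp $t7, 6  (cmp 4,6)
blt body: taken
sub $t2, $t2, 5 → $t2=6-5=1
add $t7, $t7, 1 → $t7=4+1=5
cmp $t7, 6  (cmp 5,6)
blt body: taken
sub $t2, $t2, 5 → $t2=1-5=-4
add $t7, $t7, 1 → $t7=5+1=6
cmp $t7, 6  (cmp 6,6)
blt body: not taken
halt.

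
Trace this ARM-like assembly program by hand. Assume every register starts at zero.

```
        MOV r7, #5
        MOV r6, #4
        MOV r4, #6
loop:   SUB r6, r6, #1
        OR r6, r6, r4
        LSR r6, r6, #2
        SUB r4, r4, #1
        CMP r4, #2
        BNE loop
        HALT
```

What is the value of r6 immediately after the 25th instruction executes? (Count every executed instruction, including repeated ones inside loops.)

0

after MOV r7, #5: r7=5
after MOV r6, #4: r6=4
after MOV r4, #6: r4=6
after SUB r6, r6, #1: r6=4-1=3
after OR r6, r6, r4: r6=3|6=7
after LSR r6, r6, #2: r6=7>>2=1
after SUB r4, r4, #1: r4=6-1=5
CMP r4, #2  (cmp 5,2)
BNE loop: taken
after SUB r6, r6, #1: r6=1-1=0
after OR r6, r6, r4: r6=0|5=5
after LSR r6, r6, #2: r6=5>>2=1
after SUB r4, r4, #1: r4=5-1=4
CMP r4, #2  (cmp 4,2)
BNE loop: taken
after SUB r6, r6, #1: r6=1-1=0
after OR r6, r6, r4: r6=0|4=4
after LSR r6, r6, #2: r6=4>>2=1
after SUB r4, r4, #1: r4=4-1=3
CMP r4, #2  (cmp 3,2)
BNE loop: taken
after SUB r6, r6, #1: r6=1-1=0
after OR r6, r6, r4: r6=0|3=3
after LSR r6, r6, #2: r6=3>>2=0
after SUB r4, r4, #1: r4=3-1=2
After step 25: r6 = 0.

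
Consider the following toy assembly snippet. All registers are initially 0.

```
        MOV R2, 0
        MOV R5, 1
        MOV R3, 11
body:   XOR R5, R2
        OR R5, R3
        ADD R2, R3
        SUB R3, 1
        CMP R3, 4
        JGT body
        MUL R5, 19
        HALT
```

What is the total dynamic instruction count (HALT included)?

47

MOV R2, 0 → R2=0
MOV R5, 1 → R5=1
MOV R3, 11 → R3=11
XOR R5, R2 → R5=1^0=1
OR R5, R3 → R5=1|11=11
ADD R2, R3 → R2=0+11=11
SUB R3, 1 → R3=11-1=10
CMP R3, 4  (cmp 10,4)
JGT body: taken
XOR R5, R2 → R5=11^11=0
OR R5, R3 → R5=0|10=10
ADD R2, R3 → R2=11+10=21
SUB R3, 1 → R3=10-1=9
CMP R3, 4  (cmp 9,4)
JGT body: taken
XOR R5, R2 → R5=10^21=31
OR R5, R3 → R5=31|9=31
ADD R2, R3 → R2=21+9=30
SUB R3, 1 → R3=9-1=8
CMP R3, 4  (cmp 8,4)
JGT body: taken
XOR R5, R2 → R5=31^30=1
OR R5, R3 → R5=1|8=9
ADD R2, R3 → R2=30+8=38
SUB R3, 1 → R3=8-1=7
CMP R3, 4  (cmp 7,4)
JGT body: taken
XOR R5, R2 → R5=9^38=47
OR R5, R3 → R5=47|7=47
ADD R2, R3 → R2=38+7=45
SUB R3, 1 → R3=7-1=6
CMP R3, 4  (cmp 6,4)
JGT body: taken
XOR R5, R2 → R5=47^45=2
OR R5, R3 → R5=2|6=6
ADD R2, R3 → R2=45+6=51
SUB R3, 1 → R3=6-1=5
CMP R3, 4  (cmp 5,4)
JGT body: taken
XOR R5, R2 → R5=6^51=53
OR R5, R3 → R5=53|5=53
ADD R2, R3 → R2=51+5=56
SUB R3, 1 → R3=5-1=4
CMP R3, 4  (cmp 4,4)
JGT body: not taken
MUL R5, 19 → R5=53*19=1007
halt.
Total executed instructions: 47.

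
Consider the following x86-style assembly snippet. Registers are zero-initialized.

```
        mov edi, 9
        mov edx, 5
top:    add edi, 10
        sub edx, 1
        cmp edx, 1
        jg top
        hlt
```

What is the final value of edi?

49

mov edi, 9 → edi=9
mov edx, 5 → edx=5
add edi, 10 → edi=9+10=19
sub edx, 1 → edx=5-1=4
cmp edx, 1  (cmp 4,1)
jg top: taken
add edi, 10 → edi=19+10=29
sub edx, 1 → edx=4-1=3
cmp edx, 1  (cmp 3,1)
jg top: taken
add edi, 10 → edi=29+10=39
sub edx, 1 → edx=3-1=2
cmp edx, 1  (cmp 2,1)
jg top: taken
add edi, 10 → edi=39+10=49
sub edx, 1 → edx=2-1=1
cmp edx, 1  (cmp 1,1)
jg top: not taken
halt.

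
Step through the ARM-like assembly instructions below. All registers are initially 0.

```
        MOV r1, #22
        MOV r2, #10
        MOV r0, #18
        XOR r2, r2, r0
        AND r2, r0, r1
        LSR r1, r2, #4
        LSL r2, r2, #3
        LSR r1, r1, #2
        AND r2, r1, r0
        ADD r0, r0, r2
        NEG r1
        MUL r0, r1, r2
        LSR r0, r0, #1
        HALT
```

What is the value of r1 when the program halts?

after MOV r1, #22: r1=22
after MOV r2, #10: r2=10
after MOV r0, #18: r0=18
after XOR r2, r2, r0: r2=10^18=24
after AND r2, r0, r1: r2=18&22=18
after LSR r1, r2, #4: r1=18>>4=1
after LSL r2, r2, #3: r2=18<<3=144
after LSR r1, r1, #2: r1=1>>2=0
after AND r2, r1, r0: r2=0&18=0
after ADD r0, r0, r2: r0=18+0=18
after NEG r1: r1=-(0)=0
after MUL r0, r1, r2: r0=0*0=0
after LSR r0, r0, #1: r0=0>>1=0
halt.

0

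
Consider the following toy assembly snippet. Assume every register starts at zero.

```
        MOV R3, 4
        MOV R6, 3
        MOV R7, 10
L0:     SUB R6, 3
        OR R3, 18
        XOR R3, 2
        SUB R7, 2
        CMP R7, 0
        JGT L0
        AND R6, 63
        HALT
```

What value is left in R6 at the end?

MOV R3, 4 → R3=4
MOV R6, 3 → R6=3
MOV R7, 10 → R7=10
SUB R6, 3 → R6=3-3=0
OR R3, 18 → R3=4|18=22
XOR R3, 2 → R3=22^2=20
SUB R7, 2 → R7=10-2=8
CMP R7, 0  (cmp 8,0)
JGT L0: taken
SUB R6, 3 → R6=0-3=-3
OR R3, 18 → R3=20|18=22
XOR R3, 2 → R3=22^2=20
SUB R7, 2 → R7=8-2=6
CMP R7, 0  (cmp 6,0)
JGT L0: taken
SUB R6, 3 → R6=(-3)-3=-6
OR R3, 18 → R3=20|18=22
XOR R3, 2 → R3=22^2=20
SUB R7, 2 → R7=6-2=4
CMP R7, 0  (cmp 4,0)
JGT L0: taken
SUB R6, 3 → R6=(-6)-3=-9
OR R3, 18 → R3=20|18=22
XOR R3, 2 → R3=22^2=20
SUB R7, 2 → R7=4-2=2
CMP R7, 0  (cmp 2,0)
JGT L0: taken
SUB R6, 3 → R6=(-9)-3=-12
OR R3, 18 → R3=20|18=22
XOR R3, 2 → R3=22^2=20
SUB R7, 2 → R7=2-2=0
CMP R7, 0  (cmp 0,0)
JGT L0: not taken
AND R6, 63 → R6=(-12)&63=52
halt.

52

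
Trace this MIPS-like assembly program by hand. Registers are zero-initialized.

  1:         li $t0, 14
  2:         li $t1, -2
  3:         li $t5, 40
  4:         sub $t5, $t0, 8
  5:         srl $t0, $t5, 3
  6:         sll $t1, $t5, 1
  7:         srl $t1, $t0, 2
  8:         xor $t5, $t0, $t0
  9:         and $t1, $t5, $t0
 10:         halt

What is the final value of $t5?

0

$t0=14
$t1=-2
$t5=40
$t5=14-8=6
$t0=6>>3=0
$t1=6<<1=12
$t1=0>>2=0
$t5=0^0=0
$t1=0&0=0
halt.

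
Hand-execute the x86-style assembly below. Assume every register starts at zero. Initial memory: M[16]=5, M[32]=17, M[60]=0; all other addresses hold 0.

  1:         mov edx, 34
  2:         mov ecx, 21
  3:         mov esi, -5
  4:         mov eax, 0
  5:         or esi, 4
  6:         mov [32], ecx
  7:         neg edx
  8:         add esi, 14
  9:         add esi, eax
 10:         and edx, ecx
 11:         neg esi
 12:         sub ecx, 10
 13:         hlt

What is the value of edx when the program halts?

after mov edx, 34: edx=34
after mov ecx, 21: ecx=21
after mov esi, -5: esi=-5
after mov eax, 0: eax=0
after or esi, 4: esi=(-5)|4=-1
mov [32], ecx → M[32]=21
after neg edx: edx=-(34)=-34
after add esi, 14: esi=(-1)+14=13
after add esi, eax: esi=13+0=13
after and edx, ecx: edx=(-34)&21=20
after neg esi: esi=-(13)=-13
after sub ecx, 10: ecx=21-10=11
halt.

20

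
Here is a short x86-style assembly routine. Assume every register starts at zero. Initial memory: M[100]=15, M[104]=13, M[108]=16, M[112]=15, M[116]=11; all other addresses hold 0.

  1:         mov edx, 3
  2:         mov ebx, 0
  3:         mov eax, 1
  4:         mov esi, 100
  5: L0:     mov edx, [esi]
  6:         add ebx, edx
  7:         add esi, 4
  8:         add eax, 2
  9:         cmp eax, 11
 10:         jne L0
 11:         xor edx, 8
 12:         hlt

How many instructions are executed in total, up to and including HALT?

36

edx=3
ebx=0
eax=1
esi=100
edx=M[100]=15
ebx=0+15=15
esi=100+4=104
eax=1+2=3
cmp eax, 11  (cmp 3,11)
jne L0: taken
edx=M[104]=13
ebx=15+13=28
esi=104+4=108
eax=3+2=5
cmp eax, 11  (cmp 5,11)
jne L0: taken
edx=M[108]=16
ebx=28+16=44
esi=108+4=112
eax=5+2=7
cmp eax, 11  (cmp 7,11)
jne L0: taken
edx=M[112]=15
ebx=44+15=59
esi=112+4=116
eax=7+2=9
cmp eax, 11  (cmp 9,11)
jne L0: taken
edx=M[116]=11
ebx=59+11=70
esi=116+4=120
eax=9+2=11
cmp eax, 11  (cmp 11,11)
jne L0: not taken
edx=11^8=3
halt.
Total executed instructions: 36.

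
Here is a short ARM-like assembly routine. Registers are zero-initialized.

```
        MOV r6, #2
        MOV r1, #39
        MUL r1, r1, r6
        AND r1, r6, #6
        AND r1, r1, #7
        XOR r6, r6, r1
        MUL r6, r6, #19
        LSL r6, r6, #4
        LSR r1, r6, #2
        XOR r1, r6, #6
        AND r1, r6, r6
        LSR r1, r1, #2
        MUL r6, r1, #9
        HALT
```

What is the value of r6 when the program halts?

after MOV r6, #2: r6=2
after MOV r1, #39: r1=39
after MUL r1, r1, r6: r1=39*2=78
after AND r1, r6, #6: r1=2&6=2
after AND r1, r1, #7: r1=2&7=2
after XOR r6, r6, r1: r6=2^2=0
after MUL r6, r6, #19: r6=0*19=0
after LSL r6, r6, #4: r6=0<<4=0
after LSR r1, r6, #2: r1=0>>2=0
after XOR r1, r6, #6: r1=0^6=6
after AND r1, r6, r6: r1=0&0=0
after LSR r1, r1, #2: r1=0>>2=0
after MUL r6, r1, #9: r6=0*9=0
halt.

0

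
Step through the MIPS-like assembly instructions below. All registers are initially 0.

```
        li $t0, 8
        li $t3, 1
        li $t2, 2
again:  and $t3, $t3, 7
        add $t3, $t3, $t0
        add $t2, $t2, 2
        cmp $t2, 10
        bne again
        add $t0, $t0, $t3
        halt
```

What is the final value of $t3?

9

$t0=8
$t3=1
$t2=2
$t3=1&7=1
$t3=1+8=9
$t2=2+2=4
cmp $t2, 10  (cmp 4,10)
bne again: taken
$t3=9&7=1
$t3=1+8=9
$t2=4+2=6
cmp $t2, 10  (cmp 6,10)
bne again: taken
$t3=9&7=1
$t3=1+8=9
$t2=6+2=8
cmp $t2, 10  (cmp 8,10)
bne again: taken
$t3=9&7=1
$t3=1+8=9
$t2=8+2=10
cmp $t2, 10  (cmp 10,10)
bne again: not taken
$t0=8+9=17
halt.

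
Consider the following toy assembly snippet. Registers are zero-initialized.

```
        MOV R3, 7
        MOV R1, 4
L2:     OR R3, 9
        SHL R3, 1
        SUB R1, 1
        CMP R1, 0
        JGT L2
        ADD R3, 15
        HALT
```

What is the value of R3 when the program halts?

269

after MOV R3, 7: R3=7
after MOV R1, 4: R1=4
after OR R3, 9: R3=7|9=15
after SHL R3, 1: R3=15<<1=30
after SUB R1, 1: R1=4-1=3
CMP R1, 0  (cmp 3,0)
JGT L2: taken
after OR R3, 9: R3=30|9=31
after SHL R3, 1: R3=31<<1=62
after SUB R1, 1: R1=3-1=2
CMP R1, 0  (cmp 2,0)
JGT L2: taken
after OR R3, 9: R3=62|9=63
after SHL R3, 1: R3=63<<1=126
after SUB R1, 1: R1=2-1=1
CMP R1, 0  (cmp 1,0)
JGT L2: taken
after OR R3, 9: R3=126|9=127
after SHL R3, 1: R3=127<<1=254
after SUB R1, 1: R1=1-1=0
CMP R1, 0  (cmp 0,0)
JGT L2: not taken
after ADD R3, 15: R3=254+15=269
halt.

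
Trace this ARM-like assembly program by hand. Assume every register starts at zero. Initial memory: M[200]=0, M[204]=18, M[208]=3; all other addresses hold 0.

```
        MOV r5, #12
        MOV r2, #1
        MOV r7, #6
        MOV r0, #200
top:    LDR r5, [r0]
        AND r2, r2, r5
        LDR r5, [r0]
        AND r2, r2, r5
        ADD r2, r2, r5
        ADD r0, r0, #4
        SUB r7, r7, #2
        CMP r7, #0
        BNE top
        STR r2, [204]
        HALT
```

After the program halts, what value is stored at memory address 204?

5

r5=12
r2=1
r7=6
r0=200
r5=M[200]=0
r2=1&0=0
r5=M[200]=0
r2=0&0=0
r2=0+0=0
r0=200+4=204
r7=6-2=4
CMP r7, #0  (cmp 4,0)
BNE top: taken
r5=M[204]=18
r2=0&18=0
r5=M[204]=18
r2=0&18=0
r2=0+18=18
r0=204+4=208
r7=4-2=2
CMP r7, #0  (cmp 2,0)
BNE top: taken
r5=M[208]=3
r2=18&3=2
r5=M[208]=3
r2=2&3=2
r2=2+3=5
r0=208+4=212
r7=2-2=0
CMP r7, #0  (cmp 0,0)
BNE top: not taken
STR r2, [204] → M[204]=5
halt.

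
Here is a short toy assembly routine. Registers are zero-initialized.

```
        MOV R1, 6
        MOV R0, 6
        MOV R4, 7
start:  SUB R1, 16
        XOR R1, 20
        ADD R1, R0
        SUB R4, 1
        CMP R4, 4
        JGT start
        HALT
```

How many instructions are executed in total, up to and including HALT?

22

MOV R1, 6 → R1=6
MOV R0, 6 → R0=6
MOV R4, 7 → R4=7
SUB R1, 16 → R1=6-16=-10
XOR R1, 20 → R1=(-10)^20=-30
ADD R1, R0 → R1=(-30)+6=-24
SUB R4, 1 → R4=7-1=6
CMP R4, 4  (cmp 6,4)
JGT start: taken
SUB R1, 16 → R1=(-24)-16=-40
XOR R1, 20 → R1=(-40)^20=-52
ADD R1, R0 → R1=(-52)+6=-46
SUB R4, 1 → R4=6-1=5
CMP R4, 4  (cmp 5,4)
JGT start: taken
SUB R1, 16 → R1=(-46)-16=-62
XOR R1, 20 → R1=(-62)^20=-42
ADD R1, R0 → R1=(-42)+6=-36
SUB R4, 1 → R4=5-1=4
CMP R4, 4  (cmp 4,4)
JGT start: not taken
halt.
Total executed instructions: 22.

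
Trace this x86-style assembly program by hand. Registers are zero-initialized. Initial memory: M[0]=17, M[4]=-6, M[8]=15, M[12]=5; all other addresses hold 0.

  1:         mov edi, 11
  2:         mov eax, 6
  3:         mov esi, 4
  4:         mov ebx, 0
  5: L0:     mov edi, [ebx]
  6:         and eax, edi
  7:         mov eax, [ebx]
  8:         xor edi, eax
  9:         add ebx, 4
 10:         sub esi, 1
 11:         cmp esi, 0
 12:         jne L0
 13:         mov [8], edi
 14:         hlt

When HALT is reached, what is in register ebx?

edi=11
eax=6
esi=4
ebx=0
edi=M[0]=17
eax=6&17=0
eax=M[0]=17
edi=17^17=0
ebx=0+4=4
esi=4-1=3
cmp esi, 0  (cmp 3,0)
jne L0: taken
edi=M[4]=-6
eax=17&(-6)=16
eax=M[4]=-6
edi=(-6)^(-6)=0
ebx=4+4=8
esi=3-1=2
cmp esi, 0  (cmp 2,0)
jne L0: taken
edi=M[8]=15
eax=(-6)&15=10
eax=M[8]=15
edi=15^15=0
ebx=8+4=12
esi=2-1=1
cmp esi, 0  (cmp 1,0)
jne L0: taken
edi=M[12]=5
eax=15&5=5
eax=M[12]=5
edi=5^5=0
ebx=12+4=16
esi=1-1=0
cmp esi, 0  (cmp 0,0)
jne L0: not taken
mov [8], edi → M[8]=0
halt.

16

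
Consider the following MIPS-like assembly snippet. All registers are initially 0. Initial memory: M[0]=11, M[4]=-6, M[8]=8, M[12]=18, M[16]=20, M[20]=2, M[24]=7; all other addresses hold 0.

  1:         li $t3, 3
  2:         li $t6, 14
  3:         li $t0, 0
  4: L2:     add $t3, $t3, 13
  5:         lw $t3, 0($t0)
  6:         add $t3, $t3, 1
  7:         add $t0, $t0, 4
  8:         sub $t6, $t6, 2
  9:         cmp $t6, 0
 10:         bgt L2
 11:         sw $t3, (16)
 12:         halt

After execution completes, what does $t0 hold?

$t3=3
$t6=14
$t0=0
$t3=3+13=16
$t3=M[0]=11
$t3=11+1=12
$t0=0+4=4
$t6=14-2=12
cmp $t6, 0  (cmp 12,0)
bgt L2: taken
$t3=12+13=25
$t3=M[4]=-6
$t3=(-6)+1=-5
$t0=4+4=8
$t6=12-2=10
cmp $t6, 0  (cmp 10,0)
bgt L2: taken
$t3=(-5)+13=8
$t3=M[8]=8
$t3=8+1=9
$t0=8+4=12
$t6=10-2=8
cmp $t6, 0  (cmp 8,0)
bgt L2: taken
$t3=9+13=22
$t3=M[12]=18
$t3=18+1=19
$t0=12+4=16
$t6=8-2=6
cmp $t6, 0  (cmp 6,0)
bgt L2: taken
$t3=19+13=32
$t3=M[16]=20
$t3=20+1=21
$t0=16+4=20
$t6=6-2=4
cmp $t6, 0  (cmp 4,0)
bgt L2: taken
$t3=21+13=34
$t3=M[20]=2
$t3=2+1=3
$t0=20+4=24
$t6=4-2=2
cmp $t6, 0  (cmp 2,0)
bgt L2: taken
$t3=3+13=16
$t3=M[24]=7
$t3=7+1=8
$t0=24+4=28
$t6=2-2=0
cmp $t6, 0  (cmp 0,0)
bgt L2: not taken
sw $t3, (16) → M[16]=8
halt.

28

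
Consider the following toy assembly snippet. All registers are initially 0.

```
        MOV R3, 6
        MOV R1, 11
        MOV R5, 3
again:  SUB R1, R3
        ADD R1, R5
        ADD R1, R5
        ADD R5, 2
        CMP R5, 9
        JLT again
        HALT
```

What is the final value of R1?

MOV R3, 6 → R3=6
MOV R1, 11 → R1=11
MOV R5, 3 → R5=3
SUB R1, R3 → R1=11-6=5
ADD R1, R5 → R1=5+3=8
ADD R1, R5 → R1=8+3=11
ADD R5, 2 → R5=3+2=5
CMP R5, 9  (cmp 5,9)
JLT again: taken
SUB R1, R3 → R1=11-6=5
ADD R1, R5 → R1=5+5=10
ADD R1, R5 → R1=10+5=15
ADD R5, 2 → R5=5+2=7
CMP R5, 9  (cmp 7,9)
JLT again: taken
SUB R1, R3 → R1=15-6=9
ADD R1, R5 → R1=9+7=16
ADD R1, R5 → R1=16+7=23
ADD R5, 2 → R5=7+2=9
CMP R5, 9  (cmp 9,9)
JLT again: not taken
halt.

23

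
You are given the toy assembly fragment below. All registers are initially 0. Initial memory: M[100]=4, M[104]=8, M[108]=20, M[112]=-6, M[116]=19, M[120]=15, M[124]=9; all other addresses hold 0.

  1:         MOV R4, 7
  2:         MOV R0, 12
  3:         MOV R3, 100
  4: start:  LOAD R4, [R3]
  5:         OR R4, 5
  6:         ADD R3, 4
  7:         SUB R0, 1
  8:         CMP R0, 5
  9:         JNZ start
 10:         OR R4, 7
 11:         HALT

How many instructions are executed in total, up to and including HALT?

after MOV R4, 7: R4=7
after MOV R0, 12: R0=12
after MOV R3, 100: R3=100
after LOAD R4, [R3]: R4=M[100]=4
after OR R4, 5: R4=4|5=5
after ADD R3, 4: R3=100+4=104
after SUB R0, 1: R0=12-1=11
CMP R0, 5  (cmp 11,5)
JNZ start: taken
after LOAD R4, [R3]: R4=M[104]=8
after OR R4, 5: R4=8|5=13
after ADD R3, 4: R3=104+4=108
after SUB R0, 1: R0=11-1=10
CMP R0, 5  (cmp 10,5)
JNZ start: taken
after LOAD R4, [R3]: R4=M[108]=20
after OR R4, 5: R4=20|5=21
after ADD R3, 4: R3=108+4=112
after SUB R0, 1: R0=10-1=9
CMP R0, 5  (cmp 9,5)
JNZ start: taken
after LOAD R4, [R3]: R4=M[112]=-6
after OR R4, 5: R4=(-6)|5=-1
after ADD R3, 4: R3=112+4=116
after SUB R0, 1: R0=9-1=8
CMP R0, 5  (cmp 8,5)
JNZ start: taken
after LOAD R4, [R3]: R4=M[116]=19
after OR R4, 5: R4=19|5=23
after ADD R3, 4: R3=116+4=120
after SUB R0, 1: R0=8-1=7
CMP R0, 5  (cmp 7,5)
JNZ start: taken
after LOAD R4, [R3]: R4=M[120]=15
after OR R4, 5: R4=15|5=15
after ADD R3, 4: R3=120+4=124
after SUB R0, 1: R0=7-1=6
CMP R0, 5  (cmp 6,5)
JNZ start: taken
after LOAD R4, [R3]: R4=M[124]=9
after OR R4, 5: R4=9|5=13
after ADD R3, 4: R3=124+4=128
after SUB R0, 1: R0=6-1=5
CMP R0, 5  (cmp 5,5)
JNZ start: not taken
after OR R4, 7: R4=13|7=15
halt.
Total executed instructions: 47.

47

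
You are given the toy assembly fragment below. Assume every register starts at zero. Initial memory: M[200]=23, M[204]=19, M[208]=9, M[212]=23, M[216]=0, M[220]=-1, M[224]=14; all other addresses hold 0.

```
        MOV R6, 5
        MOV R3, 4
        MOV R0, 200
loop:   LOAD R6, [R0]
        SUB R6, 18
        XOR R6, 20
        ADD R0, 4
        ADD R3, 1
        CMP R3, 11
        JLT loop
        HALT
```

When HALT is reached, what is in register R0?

after MOV R6, 5: R6=5
after MOV R3, 4: R3=4
after MOV R0, 200: R0=200
after LOAD R6, [R0]: R6=M[200]=23
after SUB R6, 18: R6=23-18=5
after XOR R6, 20: R6=5^20=17
after ADD R0, 4: R0=200+4=204
after ADD R3, 1: R3=4+1=5
CMP R3, 11  (cmp 5,11)
JLT loop: taken
after LOAD R6, [R0]: R6=M[204]=19
after SUB R6, 18: R6=19-18=1
after XOR R6, 20: R6=1^20=21
after ADD R0, 4: R0=204+4=208
after ADD R3, 1: R3=5+1=6
CMP R3, 11  (cmp 6,11)
JLT loop: taken
after LOAD R6, [R0]: R6=M[208]=9
after SUB R6, 18: R6=9-18=-9
after XOR R6, 20: R6=(-9)^20=-29
after ADD R0, 4: R0=208+4=212
after ADD R3, 1: R3=6+1=7
CMP R3, 11  (cmp 7,11)
JLT loop: taken
after LOAD R6, [R0]: R6=M[212]=23
after SUB R6, 18: R6=23-18=5
after XOR R6, 20: R6=5^20=17
after ADD R0, 4: R0=212+4=216
after ADD R3, 1: R3=7+1=8
CMP R3, 11  (cmp 8,11)
JLT loop: taken
after LOAD R6, [R0]: R6=M[216]=0
after SUB R6, 18: R6=0-18=-18
after XOR R6, 20: R6=(-18)^20=-6
after ADD R0, 4: R0=216+4=220
after ADD R3, 1: R3=8+1=9
CMP R3, 11  (cmp 9,11)
JLT loop: taken
after LOAD R6, [R0]: R6=M[220]=-1
after SUB R6, 18: R6=(-1)-18=-19
after XOR R6, 20: R6=(-19)^20=-7
after ADD R0, 4: R0=220+4=224
after ADD R3, 1: R3=9+1=10
CMP R3, 11  (cmp 10,11)
JLT loop: taken
after LOAD R6, [R0]: R6=M[224]=14
after SUB R6, 18: R6=14-18=-4
after XOR R6, 20: R6=(-4)^20=-24
after ADD R0, 4: R0=224+4=228
after ADD R3, 1: R3=10+1=11
CMP R3, 11  (cmp 11,11)
JLT loop: not taken
halt.

228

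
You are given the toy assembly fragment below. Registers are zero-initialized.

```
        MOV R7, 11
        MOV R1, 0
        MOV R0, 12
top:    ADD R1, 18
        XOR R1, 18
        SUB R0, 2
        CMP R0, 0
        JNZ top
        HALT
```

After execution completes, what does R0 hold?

0

R7=11
R1=0
R0=12
R1=0+18=18
R1=18^18=0
R0=12-2=10
CMP R0, 0  (cmp 10,0)
JNZ top: taken
R1=0+18=18
R1=18^18=0
R0=10-2=8
CMP R0, 0  (cmp 8,0)
JNZ top: taken
R1=0+18=18
R1=18^18=0
R0=8-2=6
CMP R0, 0  (cmp 6,0)
JNZ top: taken
R1=0+18=18
R1=18^18=0
R0=6-2=4
CMP R0, 0  (cmp 4,0)
JNZ top: taken
R1=0+18=18
R1=18^18=0
R0=4-2=2
CMP R0, 0  (cmp 2,0)
JNZ top: taken
R1=0+18=18
R1=18^18=0
R0=2-2=0
CMP R0, 0  (cmp 0,0)
JNZ top: not taken
halt.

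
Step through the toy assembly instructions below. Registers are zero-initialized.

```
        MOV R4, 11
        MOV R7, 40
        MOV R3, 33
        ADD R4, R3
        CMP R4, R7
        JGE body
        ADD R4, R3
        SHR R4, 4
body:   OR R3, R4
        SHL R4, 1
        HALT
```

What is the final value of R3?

after MOV R4, 11: R4=11
after MOV R7, 40: R7=40
after MOV R3, 33: R3=33
after ADD R4, R3: R4=11+33=44
CMP R4, R7  (cmp 44,40)
JGE body: taken
after OR R3, R4: R3=33|44=45
after SHL R4, 1: R4=44<<1=88
halt.

45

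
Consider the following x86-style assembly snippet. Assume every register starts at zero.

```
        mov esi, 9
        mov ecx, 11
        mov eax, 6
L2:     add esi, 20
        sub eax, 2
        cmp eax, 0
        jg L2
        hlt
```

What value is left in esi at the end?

69

esi=9
ecx=11
eax=6
esi=9+20=29
eax=6-2=4
cmp eax, 0  (cmp 4,0)
jg L2: taken
esi=29+20=49
eax=4-2=2
cmp eax, 0  (cmp 2,0)
jg L2: taken
esi=49+20=69
eax=2-2=0
cmp eax, 0  (cmp 0,0)
jg L2: not taken
halt.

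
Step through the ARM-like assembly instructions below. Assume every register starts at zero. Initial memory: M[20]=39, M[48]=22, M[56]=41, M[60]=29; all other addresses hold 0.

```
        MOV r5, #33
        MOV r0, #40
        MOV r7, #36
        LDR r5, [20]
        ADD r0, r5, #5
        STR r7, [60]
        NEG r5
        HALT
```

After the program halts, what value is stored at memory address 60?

36

after MOV r5, #33: r5=33
after MOV r0, #40: r0=40
after MOV r7, #36: r7=36
after LDR r5, [20]: r5=M[20]=39
after ADD r0, r5, #5: r0=39+5=44
STR r7, [60] → M[60]=36
after NEG r5: r5=-(39)=-39
halt.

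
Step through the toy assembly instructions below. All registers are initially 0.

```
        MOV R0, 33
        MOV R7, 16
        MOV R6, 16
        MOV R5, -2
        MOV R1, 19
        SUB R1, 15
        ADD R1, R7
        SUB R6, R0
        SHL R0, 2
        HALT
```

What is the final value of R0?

after MOV R0, 33: R0=33
after MOV R7, 16: R7=16
after MOV R6, 16: R6=16
after MOV R5, -2: R5=-2
after MOV R1, 19: R1=19
after SUB R1, 15: R1=19-15=4
after ADD R1, R7: R1=4+16=20
after SUB R6, R0: R6=16-33=-17
after SHL R0, 2: R0=33<<2=132
halt.

132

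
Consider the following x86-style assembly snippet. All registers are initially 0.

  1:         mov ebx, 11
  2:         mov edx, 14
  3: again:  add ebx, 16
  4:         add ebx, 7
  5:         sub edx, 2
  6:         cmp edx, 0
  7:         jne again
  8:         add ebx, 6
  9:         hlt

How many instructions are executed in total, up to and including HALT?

ebx=11
edx=14
ebx=11+16=27
ebx=27+7=34
edx=14-2=12
cmp edx, 0  (cmp 12,0)
jne again: taken
ebx=34+16=50
ebx=50+7=57
edx=12-2=10
cmp edx, 0  (cmp 10,0)
jne again: taken
ebx=57+16=73
ebx=73+7=80
edx=10-2=8
cmp edx, 0  (cmp 8,0)
jne again: taken
ebx=80+16=96
ebx=96+7=103
edx=8-2=6
cmp edx, 0  (cmp 6,0)
jne again: taken
ebx=103+16=119
ebx=119+7=126
edx=6-2=4
cmp edx, 0  (cmp 4,0)
jne again: taken
ebx=126+16=142
ebx=142+7=149
edx=4-2=2
cmp edx, 0  (cmp 2,0)
jne again: taken
ebx=149+16=165
ebx=165+7=172
edx=2-2=0
cmp edx, 0  (cmp 0,0)
jne again: not taken
ebx=172+6=178
halt.
Total executed instructions: 39.

39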